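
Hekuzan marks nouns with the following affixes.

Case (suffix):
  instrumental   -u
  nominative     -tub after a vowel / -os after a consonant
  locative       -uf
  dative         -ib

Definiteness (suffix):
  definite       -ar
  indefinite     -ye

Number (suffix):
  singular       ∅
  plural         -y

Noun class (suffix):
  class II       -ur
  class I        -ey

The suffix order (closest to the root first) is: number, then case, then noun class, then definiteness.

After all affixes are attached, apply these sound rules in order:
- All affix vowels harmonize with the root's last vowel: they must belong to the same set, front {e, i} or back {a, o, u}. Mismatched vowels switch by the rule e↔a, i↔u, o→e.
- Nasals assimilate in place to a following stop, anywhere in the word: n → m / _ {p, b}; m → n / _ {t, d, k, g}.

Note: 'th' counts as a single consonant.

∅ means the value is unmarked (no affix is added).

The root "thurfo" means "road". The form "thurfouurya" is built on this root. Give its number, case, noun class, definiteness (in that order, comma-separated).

singular, instrumental, class II, indefinite

Segment: thurfo-u-ur-ye.
number: ∅ → singular.
case: -u → instrumental.
noun class: -ur → class II.
definiteness: -ye → indefinite.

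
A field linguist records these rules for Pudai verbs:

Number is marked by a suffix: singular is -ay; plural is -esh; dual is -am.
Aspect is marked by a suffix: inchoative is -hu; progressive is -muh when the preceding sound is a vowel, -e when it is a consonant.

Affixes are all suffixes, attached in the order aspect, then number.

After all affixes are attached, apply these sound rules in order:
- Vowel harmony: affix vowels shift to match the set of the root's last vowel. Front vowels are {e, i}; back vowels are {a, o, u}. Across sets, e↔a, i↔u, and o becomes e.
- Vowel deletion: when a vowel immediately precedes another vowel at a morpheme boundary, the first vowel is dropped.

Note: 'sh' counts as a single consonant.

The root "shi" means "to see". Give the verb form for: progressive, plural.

shimihesh

Attach aspect progressive -muh (after vowel 'i') → shimuh.
Attach number plural -esh → shimuhesh.
Apply vowel harmony: shimuhesh → shimihesh.
Vowel deletion: no change.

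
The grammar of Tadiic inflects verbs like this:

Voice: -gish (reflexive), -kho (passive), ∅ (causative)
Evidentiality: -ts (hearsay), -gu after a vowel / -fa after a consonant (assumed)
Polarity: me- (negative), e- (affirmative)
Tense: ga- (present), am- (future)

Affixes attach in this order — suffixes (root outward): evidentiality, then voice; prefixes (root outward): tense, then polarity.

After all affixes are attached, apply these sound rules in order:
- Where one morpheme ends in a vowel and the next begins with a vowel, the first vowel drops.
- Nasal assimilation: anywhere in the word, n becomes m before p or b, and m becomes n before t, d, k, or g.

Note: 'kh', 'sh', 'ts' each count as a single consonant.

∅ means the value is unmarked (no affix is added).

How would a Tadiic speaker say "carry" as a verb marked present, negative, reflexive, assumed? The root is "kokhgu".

megakokhgugugish

Attach tense present ga- → gakokhgu.
Attach evidentiality assumed -gu (after vowel 'u') → gakokhgugu.
Attach polarity negative me- → megakokhgugu.
Attach voice reflexive -gish → megakokhgugugish.
Vowel deletion: no change.
Nasal assimilation: no change.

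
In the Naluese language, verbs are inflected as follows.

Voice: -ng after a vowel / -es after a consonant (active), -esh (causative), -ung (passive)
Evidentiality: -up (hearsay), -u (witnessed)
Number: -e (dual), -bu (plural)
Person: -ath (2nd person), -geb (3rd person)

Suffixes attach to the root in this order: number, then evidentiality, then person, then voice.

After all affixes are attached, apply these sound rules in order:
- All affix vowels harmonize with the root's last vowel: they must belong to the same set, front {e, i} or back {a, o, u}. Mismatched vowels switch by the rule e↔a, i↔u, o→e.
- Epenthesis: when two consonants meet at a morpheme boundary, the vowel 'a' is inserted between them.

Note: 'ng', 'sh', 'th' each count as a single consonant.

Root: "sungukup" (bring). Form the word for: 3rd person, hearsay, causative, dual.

sungukupaupagabash

Attach number dual -e → sungukupe.
Attach evidentiality hearsay -up → sungukupeup.
Attach person 3rd person -geb → sungukupeupgeb.
Attach voice causative -esh → sungukupeupgebesh.
Apply vowel harmony: sungukupeupgebesh → sungukupaupgabash.
Apply epenthesis: sungukupaupgabash → sungukupaupagabash.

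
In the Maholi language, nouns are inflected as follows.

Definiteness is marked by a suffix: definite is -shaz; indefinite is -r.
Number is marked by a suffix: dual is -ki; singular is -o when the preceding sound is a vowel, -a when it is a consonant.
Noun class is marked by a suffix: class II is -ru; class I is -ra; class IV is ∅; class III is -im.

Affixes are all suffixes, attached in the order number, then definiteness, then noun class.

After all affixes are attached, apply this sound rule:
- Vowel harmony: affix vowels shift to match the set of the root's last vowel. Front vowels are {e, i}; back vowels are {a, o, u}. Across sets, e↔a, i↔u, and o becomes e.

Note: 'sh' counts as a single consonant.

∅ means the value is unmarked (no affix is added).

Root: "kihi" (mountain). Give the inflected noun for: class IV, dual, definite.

Attach number dual -ki → kihiki.
Attach definiteness definite -shaz → kihikishaz.
noun class = class IV: zero marking, form stays kihikishaz.
Apply vowel harmony: kihikishaz → kihikishez.

kihikishez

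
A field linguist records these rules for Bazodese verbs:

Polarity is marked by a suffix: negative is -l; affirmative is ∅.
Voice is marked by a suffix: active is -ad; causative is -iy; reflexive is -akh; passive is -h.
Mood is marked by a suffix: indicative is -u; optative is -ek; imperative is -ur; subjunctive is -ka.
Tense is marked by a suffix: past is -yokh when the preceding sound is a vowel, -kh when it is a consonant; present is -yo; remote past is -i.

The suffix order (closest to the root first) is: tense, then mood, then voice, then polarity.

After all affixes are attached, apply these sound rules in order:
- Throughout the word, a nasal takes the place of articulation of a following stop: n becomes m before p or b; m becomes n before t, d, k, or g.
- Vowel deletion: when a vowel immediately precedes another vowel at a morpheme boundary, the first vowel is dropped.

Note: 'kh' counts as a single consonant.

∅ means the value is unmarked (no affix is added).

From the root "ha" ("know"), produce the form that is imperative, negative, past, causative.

Attach tense past -yokh (after vowel 'a') → hayokh.
Attach mood imperative -ur → hayokhur.
Attach voice causative -iy → hayokhuriy.
Attach polarity negative -l → hayokhuriyl.
Nasal assimilation: no change.
Vowel deletion: no change.

hayokhuriyl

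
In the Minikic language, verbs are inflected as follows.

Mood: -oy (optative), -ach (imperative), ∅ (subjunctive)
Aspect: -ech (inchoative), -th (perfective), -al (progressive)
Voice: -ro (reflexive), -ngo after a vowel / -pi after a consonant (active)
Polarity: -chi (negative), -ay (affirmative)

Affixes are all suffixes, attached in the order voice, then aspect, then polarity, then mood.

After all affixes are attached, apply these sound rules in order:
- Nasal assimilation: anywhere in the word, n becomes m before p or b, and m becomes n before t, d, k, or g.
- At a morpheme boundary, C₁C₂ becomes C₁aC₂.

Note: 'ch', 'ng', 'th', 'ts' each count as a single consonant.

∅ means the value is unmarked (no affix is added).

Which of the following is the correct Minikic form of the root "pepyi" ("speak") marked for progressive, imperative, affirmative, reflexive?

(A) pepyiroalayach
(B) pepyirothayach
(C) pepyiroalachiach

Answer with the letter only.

Attach voice reflexive -ro → pepyiro.
Attach aspect progressive -al → pepyiroal.
Attach polarity affirmative -ay → pepyiroalay.
Attach mood imperative -ach → pepyiroalayach.
Nasal assimilation: no change.
Epenthesis: no change.
So the correct form is pepyiroalayach, option (A).
(B) pepyirothayach is wrong: it uses perfective instead of progressive for aspect.
(C) pepyiroalachiach is wrong: it uses negative instead of affirmative for polarity.

A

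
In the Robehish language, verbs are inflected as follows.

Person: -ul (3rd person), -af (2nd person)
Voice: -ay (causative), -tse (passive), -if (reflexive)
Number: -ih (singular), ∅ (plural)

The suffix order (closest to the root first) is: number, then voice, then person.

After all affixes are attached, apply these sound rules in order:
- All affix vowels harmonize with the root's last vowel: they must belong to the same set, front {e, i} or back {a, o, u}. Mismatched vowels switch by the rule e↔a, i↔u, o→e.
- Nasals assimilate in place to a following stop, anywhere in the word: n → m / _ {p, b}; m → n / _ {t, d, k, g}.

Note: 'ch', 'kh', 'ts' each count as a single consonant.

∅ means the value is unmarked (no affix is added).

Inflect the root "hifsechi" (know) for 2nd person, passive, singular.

hifsechiihtseef

Attach number singular -ih → hifsechiih.
Attach voice passive -tse → hifsechiihtse.
Attach person 2nd person -af → hifsechiihtseaf.
Apply vowel harmony: hifsechiihtseaf → hifsechiihtseef.
Nasal assimilation: no change.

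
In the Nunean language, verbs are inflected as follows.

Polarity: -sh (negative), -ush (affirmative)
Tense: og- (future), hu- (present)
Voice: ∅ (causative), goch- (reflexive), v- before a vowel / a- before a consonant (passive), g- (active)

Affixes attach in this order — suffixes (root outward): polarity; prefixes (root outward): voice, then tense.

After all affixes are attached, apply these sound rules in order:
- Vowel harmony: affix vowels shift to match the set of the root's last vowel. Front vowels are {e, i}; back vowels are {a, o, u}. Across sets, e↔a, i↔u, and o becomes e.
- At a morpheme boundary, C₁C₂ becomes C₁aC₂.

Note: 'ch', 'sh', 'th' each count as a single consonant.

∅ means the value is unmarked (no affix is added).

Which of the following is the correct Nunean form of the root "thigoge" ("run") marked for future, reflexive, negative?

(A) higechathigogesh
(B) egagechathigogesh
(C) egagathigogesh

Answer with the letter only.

Attach voice reflexive goch- → gochthigoge.
Attach tense future og- → oggochthigoge.
Attach polarity negative -sh → oggochthigogesh.
Apply vowel harmony: oggochthigogesh → eggechthigogesh.
Apply epenthesis: eggechthigogesh → egagechathigogesh.
So the correct form is egagechathigogesh, option (B).
(C) egagathigogesh is wrong: it uses active instead of reflexive for voice.
(A) higechathigogesh is wrong: it uses present instead of future for tense.

B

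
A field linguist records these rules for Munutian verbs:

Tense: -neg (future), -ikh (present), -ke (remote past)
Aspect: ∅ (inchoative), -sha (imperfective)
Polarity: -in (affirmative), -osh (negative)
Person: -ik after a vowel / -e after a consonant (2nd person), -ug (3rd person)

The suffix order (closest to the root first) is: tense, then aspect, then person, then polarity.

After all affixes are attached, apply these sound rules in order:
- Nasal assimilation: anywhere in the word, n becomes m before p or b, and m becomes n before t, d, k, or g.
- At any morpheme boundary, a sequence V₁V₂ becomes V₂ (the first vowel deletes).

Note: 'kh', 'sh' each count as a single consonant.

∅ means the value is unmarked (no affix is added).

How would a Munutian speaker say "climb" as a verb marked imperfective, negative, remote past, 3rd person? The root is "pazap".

pazapkeshugosh

Attach tense remote past -ke → pazapke.
Attach aspect imperfective -sha → pazapkesha.
Attach person 3rd person -ug → pazapkeshaug.
Attach polarity negative -osh → pazapkeshaugosh.
Nasal assimilation: no change.
Apply vowel deletion: pazapkeshaugosh → pazapkeshugosh.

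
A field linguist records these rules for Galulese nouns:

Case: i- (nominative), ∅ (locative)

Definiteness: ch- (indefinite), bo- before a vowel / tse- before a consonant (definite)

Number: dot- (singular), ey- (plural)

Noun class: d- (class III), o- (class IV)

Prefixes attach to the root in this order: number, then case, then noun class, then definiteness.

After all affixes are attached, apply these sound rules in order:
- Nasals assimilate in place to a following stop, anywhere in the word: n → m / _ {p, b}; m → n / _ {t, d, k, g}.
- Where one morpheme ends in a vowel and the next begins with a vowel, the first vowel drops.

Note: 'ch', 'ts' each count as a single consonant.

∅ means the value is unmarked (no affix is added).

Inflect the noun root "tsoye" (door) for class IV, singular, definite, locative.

Attach number singular dot- → dottsoye.
case = locative: zero marking, form stays dottsoye.
Attach noun class class IV o- → odottsoye.
Attach definiteness definite bo- (before vowel 'o') → boodottsoye.
Nasal assimilation: no change.
Apply vowel deletion: boodottsoye → bodottsoye.

bodottsoye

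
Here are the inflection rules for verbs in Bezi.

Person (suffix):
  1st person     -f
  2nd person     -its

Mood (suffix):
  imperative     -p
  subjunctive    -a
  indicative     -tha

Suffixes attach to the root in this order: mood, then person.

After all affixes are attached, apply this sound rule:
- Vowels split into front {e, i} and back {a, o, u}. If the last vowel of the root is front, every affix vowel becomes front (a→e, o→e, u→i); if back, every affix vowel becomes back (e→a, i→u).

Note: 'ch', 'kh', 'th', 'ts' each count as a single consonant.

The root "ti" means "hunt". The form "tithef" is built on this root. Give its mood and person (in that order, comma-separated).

Segment: ti-tha-f.
mood: -tha → indicative.
person: -f → 1st person.

indicative, 1st person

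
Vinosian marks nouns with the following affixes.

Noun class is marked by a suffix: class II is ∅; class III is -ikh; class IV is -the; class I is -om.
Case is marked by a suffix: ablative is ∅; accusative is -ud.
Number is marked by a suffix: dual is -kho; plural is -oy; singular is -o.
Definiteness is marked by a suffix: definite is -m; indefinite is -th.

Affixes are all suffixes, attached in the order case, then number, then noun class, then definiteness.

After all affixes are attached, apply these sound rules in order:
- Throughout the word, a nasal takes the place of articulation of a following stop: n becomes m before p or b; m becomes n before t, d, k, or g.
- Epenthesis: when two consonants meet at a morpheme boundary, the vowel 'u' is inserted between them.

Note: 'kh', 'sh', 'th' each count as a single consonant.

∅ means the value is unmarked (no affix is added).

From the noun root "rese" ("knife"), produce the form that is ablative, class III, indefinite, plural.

reseoyikhuth

case = ablative: zero marking, form stays rese.
Attach number plural -oy → reseoy.
Attach noun class class III -ikh → reseoyikh.
Attach definiteness indefinite -th → reseoyikhth.
Nasal assimilation: no change.
Apply epenthesis: reseoyikhth → reseoyikhuth.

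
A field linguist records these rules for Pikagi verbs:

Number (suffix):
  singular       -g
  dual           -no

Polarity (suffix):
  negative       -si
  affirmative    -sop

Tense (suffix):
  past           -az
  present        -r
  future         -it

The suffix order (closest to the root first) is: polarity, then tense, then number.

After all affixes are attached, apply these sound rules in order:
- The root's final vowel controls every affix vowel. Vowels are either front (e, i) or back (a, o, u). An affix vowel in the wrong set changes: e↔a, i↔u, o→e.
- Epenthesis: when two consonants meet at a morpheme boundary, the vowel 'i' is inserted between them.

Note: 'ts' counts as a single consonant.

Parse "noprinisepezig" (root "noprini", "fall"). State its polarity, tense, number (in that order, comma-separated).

Segment: noprini-sop-az-g.
polarity: -sop → affirmative.
tense: -az → past.
number: -g → singular.

affirmative, past, singular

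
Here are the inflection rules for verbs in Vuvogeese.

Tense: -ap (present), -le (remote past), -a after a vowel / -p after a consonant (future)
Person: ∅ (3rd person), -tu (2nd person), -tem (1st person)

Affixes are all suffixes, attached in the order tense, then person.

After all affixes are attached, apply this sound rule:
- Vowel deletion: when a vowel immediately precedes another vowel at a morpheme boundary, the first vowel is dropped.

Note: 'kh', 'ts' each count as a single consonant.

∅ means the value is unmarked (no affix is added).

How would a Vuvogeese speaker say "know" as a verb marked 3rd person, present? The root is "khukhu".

khukhap

Attach tense present -ap → khukhuap.
person = 3rd person: zero marking, form stays khukhuap.
Apply vowel deletion: khukhuap → khukhap.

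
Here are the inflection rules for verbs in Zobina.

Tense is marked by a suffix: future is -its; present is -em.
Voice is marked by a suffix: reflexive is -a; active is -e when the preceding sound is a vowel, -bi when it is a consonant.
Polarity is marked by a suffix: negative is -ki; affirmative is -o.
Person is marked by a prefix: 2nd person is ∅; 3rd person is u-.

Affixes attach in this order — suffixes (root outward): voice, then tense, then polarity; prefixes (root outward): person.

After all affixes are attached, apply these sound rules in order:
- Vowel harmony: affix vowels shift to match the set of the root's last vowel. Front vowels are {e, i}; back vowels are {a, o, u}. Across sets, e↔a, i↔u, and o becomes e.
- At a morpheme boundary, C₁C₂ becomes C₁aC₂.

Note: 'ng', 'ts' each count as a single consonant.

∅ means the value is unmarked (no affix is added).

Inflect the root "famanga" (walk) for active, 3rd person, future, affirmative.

ufamangaautso

Attach person 3rd person u- → ufamanga.
Attach voice active -e (after vowel 'a') → ufamangae.
Attach tense future -its → ufamangaeits.
Attach polarity affirmative -o → ufamangaeitso.
Apply vowel harmony: ufamangaeitso → ufamangaautso.
Epenthesis: no change.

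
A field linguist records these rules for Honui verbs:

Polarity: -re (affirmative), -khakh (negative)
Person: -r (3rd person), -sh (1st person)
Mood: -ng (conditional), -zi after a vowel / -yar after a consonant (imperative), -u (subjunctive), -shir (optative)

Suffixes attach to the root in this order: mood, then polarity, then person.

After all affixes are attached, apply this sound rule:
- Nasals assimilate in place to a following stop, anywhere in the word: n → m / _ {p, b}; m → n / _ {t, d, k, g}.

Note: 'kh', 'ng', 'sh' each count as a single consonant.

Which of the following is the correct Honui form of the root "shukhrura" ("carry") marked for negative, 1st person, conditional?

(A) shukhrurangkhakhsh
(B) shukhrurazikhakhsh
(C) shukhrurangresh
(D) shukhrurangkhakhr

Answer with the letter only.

A

Attach mood conditional -ng → shukhrurang.
Attach polarity negative -khakh → shukhrurangkhakh.
Attach person 1st person -sh → shukhrurangkhakhsh.
Nasal assimilation: no change.
So the correct form is shukhrurangkhakhsh, option (A).
(C) shukhrurangresh is wrong: it uses affirmative instead of negative for polarity.
(D) shukhrurangkhakhr is wrong: it uses 3rd person instead of 1st person for person.
(B) shukhrurazikhakhsh is wrong: it uses imperative instead of conditional for mood.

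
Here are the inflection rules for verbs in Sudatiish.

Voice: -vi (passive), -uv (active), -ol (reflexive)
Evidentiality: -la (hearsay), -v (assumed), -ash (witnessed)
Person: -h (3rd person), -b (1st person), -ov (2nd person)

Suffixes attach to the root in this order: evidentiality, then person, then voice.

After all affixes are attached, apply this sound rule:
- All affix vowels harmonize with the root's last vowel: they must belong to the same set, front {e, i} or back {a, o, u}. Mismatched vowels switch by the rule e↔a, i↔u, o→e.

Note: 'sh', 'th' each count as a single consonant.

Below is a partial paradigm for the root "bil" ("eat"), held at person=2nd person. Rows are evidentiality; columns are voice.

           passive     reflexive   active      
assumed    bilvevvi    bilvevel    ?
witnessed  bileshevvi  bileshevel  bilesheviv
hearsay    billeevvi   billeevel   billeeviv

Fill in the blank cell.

bilveviv

Attach evidentiality assumed -v → bilv.
Attach person 2nd person -ov → bilvov.
Attach voice active -uv → bilvovuv.
Apply vowel harmony: bilvovuv → bilveviv.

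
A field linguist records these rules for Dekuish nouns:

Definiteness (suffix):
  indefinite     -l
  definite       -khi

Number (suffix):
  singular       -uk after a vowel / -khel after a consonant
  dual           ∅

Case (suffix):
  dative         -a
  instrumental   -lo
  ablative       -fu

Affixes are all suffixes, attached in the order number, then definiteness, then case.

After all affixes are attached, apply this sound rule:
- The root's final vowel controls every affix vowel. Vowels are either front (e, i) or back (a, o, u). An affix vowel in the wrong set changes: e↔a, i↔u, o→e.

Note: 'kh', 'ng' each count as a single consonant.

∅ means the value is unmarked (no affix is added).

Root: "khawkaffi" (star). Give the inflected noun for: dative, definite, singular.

Attach number singular -uk (after vowel 'i') → khawkaffiuk.
Attach definiteness definite -khi → khawkaffiukkhi.
Attach case dative -a → khawkaffiukkhia.
Apply vowel harmony: khawkaffiukkhia → khawkaffiikkhie.

khawkaffiikkhie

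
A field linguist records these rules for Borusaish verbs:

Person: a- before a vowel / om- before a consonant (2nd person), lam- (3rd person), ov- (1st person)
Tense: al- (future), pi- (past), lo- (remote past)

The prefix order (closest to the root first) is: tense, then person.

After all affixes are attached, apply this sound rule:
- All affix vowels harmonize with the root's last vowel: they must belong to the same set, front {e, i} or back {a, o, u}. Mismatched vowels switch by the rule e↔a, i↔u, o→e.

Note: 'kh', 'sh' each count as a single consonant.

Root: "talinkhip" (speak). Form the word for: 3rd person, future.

lemeltalinkhip

Attach tense future al- → altalinkhip.
Attach person 3rd person lam- → lamaltalinkhip.
Apply vowel harmony: lamaltalinkhip → lemeltalinkhip.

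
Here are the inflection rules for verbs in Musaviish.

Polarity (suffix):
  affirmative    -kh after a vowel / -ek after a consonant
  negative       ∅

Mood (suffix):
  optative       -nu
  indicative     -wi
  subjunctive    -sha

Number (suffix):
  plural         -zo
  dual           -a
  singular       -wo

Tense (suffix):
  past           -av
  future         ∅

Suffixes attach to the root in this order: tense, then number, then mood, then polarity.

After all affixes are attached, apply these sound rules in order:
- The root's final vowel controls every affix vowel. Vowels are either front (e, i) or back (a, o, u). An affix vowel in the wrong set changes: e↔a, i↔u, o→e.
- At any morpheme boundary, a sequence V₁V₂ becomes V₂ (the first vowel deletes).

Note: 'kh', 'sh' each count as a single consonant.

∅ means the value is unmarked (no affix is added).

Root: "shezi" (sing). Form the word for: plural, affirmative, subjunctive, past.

shezevzeshekh

Attach tense past -av → sheziav.
Attach number plural -zo → sheziavzo.
Attach mood subjunctive -sha → sheziavzosha.
Attach polarity affirmative -kh (after vowel 'a') → sheziavzoshakh.
Apply vowel harmony: sheziavzoshakh → shezievzeshekh.
Apply vowel deletion: shezievzeshekh → shezevzeshekh.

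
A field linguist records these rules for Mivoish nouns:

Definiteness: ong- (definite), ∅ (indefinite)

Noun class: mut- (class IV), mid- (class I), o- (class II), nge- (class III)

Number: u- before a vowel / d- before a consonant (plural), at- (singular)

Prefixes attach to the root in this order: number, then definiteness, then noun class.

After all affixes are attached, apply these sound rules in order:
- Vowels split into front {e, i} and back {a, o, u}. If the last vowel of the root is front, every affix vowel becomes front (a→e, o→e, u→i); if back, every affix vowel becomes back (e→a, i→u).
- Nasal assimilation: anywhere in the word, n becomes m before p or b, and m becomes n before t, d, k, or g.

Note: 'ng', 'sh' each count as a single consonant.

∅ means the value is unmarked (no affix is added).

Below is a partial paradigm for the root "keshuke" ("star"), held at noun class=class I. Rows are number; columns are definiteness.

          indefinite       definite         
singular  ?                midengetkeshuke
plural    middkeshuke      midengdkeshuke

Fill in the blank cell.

Attach number singular at- → atkeshuke.
definiteness = indefinite: zero marking, form stays atkeshuke.
Attach noun class class I mid- → midatkeshuke.
Apply vowel harmony: midatkeshuke → midetkeshuke.
Nasal assimilation: no change.

midetkeshuke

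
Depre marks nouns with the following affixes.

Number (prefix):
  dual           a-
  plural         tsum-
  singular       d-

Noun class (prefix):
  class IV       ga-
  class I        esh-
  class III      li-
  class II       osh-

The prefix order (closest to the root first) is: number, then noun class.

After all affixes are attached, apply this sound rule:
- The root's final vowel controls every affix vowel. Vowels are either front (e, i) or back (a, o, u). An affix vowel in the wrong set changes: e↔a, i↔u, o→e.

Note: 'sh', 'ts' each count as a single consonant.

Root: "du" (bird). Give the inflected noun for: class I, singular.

ashddu

Attach number singular d- → ddu.
Attach noun class class I esh- → eshddu.
Apply vowel harmony: eshddu → ashddu.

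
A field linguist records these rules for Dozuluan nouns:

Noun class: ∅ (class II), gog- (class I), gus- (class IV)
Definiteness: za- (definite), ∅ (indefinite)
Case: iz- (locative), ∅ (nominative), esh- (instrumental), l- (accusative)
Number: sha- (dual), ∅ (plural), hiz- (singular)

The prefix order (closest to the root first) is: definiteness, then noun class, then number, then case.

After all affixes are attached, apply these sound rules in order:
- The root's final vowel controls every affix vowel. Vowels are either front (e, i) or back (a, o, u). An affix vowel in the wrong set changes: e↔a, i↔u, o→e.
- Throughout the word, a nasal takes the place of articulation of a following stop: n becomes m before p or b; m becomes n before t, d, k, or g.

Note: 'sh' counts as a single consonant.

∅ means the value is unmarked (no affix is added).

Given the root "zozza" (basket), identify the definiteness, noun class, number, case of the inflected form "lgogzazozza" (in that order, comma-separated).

definite, class I, plural, accusative

Segment: l-gog-za-zozza.
definiteness: za- → definite.
noun class: gog- → class I.
number: ∅ → plural.
case: l- → accusative.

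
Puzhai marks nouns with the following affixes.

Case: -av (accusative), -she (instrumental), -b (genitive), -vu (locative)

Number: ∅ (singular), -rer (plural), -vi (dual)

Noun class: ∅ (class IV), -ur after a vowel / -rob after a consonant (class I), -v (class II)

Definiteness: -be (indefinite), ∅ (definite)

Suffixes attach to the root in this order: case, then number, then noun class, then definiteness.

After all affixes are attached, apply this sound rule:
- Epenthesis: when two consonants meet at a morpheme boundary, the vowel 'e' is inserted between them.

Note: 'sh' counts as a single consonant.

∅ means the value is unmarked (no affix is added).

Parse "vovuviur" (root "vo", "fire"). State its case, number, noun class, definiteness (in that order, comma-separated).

locative, dual, class I, definite

Segment: vo-vu-vi-ur.
case: -vu → locative.
number: -vi → dual.
noun class: -ur/rob → class I.
definiteness: ∅ → definite.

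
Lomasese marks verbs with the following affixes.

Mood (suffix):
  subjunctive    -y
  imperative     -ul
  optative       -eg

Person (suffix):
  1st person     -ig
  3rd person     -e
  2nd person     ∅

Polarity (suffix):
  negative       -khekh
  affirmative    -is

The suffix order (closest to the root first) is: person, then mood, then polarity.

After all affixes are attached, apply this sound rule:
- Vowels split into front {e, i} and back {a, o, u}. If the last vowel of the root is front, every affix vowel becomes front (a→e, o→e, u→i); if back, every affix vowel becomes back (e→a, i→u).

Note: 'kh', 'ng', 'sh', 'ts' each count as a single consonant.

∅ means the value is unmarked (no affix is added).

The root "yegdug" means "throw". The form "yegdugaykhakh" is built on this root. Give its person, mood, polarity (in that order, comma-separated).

Segment: yegdug-e-y-khekh.
person: -e → 3rd person.
mood: -y → subjunctive.
polarity: -khekh → negative.

3rd person, subjunctive, negative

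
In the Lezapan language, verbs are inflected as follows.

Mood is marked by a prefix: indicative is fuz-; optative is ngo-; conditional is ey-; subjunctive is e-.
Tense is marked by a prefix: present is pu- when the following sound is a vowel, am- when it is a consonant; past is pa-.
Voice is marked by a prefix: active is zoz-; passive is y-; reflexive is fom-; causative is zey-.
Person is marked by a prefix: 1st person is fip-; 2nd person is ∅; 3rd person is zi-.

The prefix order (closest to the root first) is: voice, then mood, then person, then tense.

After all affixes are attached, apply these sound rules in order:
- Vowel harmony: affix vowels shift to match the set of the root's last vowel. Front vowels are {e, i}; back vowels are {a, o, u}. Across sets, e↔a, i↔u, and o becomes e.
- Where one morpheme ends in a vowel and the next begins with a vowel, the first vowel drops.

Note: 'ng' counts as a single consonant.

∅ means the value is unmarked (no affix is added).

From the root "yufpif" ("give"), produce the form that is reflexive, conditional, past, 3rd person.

pezeyfemyufpif

Attach voice reflexive fom- → fomyufpif.
Attach mood conditional ey- → eyfomyufpif.
Attach person 3rd person zi- → zieyfomyufpif.
Attach tense past pa- → pazieyfomyufpif.
Apply vowel harmony: pazieyfomyufpif → pezieyfemyufpif.
Apply vowel deletion: pezieyfemyufpif → pezeyfemyufpif.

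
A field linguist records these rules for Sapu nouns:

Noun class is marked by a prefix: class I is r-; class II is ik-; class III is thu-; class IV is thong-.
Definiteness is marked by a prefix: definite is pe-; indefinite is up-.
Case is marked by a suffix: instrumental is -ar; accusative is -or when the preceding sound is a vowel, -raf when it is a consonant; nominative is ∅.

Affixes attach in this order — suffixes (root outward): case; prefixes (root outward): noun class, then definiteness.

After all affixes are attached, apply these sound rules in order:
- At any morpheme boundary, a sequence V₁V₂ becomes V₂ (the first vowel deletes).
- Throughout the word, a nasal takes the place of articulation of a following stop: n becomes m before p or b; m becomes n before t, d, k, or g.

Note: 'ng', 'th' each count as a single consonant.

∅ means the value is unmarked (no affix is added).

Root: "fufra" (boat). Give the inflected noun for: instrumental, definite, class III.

pethufufrar

Attach noun class class III thu- → thufufra.
Attach case instrumental -ar → thufufraar.
Attach definiteness definite pe- → pethufufraar.
Apply vowel deletion: pethufufraar → pethufufrar.
Nasal assimilation: no change.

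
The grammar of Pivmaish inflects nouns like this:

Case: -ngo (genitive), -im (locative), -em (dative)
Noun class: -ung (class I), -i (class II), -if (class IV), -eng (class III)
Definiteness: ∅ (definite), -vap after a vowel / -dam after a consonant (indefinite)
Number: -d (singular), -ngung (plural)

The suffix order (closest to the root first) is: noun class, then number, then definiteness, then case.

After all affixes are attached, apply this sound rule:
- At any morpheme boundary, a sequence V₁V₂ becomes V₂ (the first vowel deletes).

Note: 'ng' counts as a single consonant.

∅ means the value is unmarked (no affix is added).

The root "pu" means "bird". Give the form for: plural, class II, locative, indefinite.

pingungdamim

Attach noun class class II -i → pui.
Attach number plural -ngung → puingung.
Attach definiteness indefinite -dam (after consonant 'ng') → puingungdam.
Attach case locative -im → puingungdamim.
Apply vowel deletion: puingungdamim → pingungdamim.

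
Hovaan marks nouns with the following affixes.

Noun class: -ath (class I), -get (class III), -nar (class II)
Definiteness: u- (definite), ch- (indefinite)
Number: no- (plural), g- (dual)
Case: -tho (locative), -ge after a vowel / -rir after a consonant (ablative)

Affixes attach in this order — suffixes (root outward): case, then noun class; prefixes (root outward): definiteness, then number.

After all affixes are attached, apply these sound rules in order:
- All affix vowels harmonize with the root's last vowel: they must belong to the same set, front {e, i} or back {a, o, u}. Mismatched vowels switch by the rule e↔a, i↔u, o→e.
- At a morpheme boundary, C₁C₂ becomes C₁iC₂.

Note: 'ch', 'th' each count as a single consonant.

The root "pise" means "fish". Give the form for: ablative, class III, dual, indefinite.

Attach definiteness indefinite ch- → chpise.
Attach case ablative -ge (after vowel 'e') → chpisege.
Attach number dual g- → gchpisege.
Attach noun class class III -get → gchpisegeget.
Vowel harmony: no change.
Apply epenthesis: gchpisegeget → gichipisegeget.

gichipisegeget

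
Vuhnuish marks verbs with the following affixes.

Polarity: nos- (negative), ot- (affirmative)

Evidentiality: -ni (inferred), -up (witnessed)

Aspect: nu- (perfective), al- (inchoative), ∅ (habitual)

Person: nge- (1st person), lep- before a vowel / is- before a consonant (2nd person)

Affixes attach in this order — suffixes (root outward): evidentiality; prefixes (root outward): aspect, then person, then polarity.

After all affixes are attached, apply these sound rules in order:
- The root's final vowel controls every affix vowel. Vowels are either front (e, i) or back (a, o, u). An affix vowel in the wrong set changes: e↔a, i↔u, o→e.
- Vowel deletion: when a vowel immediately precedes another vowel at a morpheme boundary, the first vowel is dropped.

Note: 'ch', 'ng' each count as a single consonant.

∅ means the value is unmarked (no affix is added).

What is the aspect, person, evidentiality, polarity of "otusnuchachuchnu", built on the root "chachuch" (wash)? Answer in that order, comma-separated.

perfective, 2nd person, inferred, affirmative

Segment: ot-is-nu-chachuch-ni.
aspect: nu- → perfective.
person: lep/is- → 2nd person.
evidentiality: -ni → inferred.
polarity: ot- → affirmative.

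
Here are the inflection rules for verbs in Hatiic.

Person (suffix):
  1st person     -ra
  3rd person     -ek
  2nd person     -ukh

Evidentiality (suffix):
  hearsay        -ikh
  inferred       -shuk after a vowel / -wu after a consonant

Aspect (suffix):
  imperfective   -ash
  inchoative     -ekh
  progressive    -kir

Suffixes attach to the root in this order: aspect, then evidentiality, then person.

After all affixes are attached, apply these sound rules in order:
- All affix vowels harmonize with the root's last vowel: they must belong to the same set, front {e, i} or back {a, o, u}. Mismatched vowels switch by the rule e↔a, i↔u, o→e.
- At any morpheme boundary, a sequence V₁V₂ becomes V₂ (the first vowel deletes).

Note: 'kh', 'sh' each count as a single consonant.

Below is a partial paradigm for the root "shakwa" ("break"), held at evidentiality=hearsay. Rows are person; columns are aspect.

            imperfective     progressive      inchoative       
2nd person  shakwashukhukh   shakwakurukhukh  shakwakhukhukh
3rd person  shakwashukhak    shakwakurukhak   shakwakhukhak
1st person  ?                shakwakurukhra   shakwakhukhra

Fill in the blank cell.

shakwashukhra

Attach aspect imperfective -ash → shakwaash.
Attach evidentiality hearsay -ikh → shakwaashikh.
Attach person 1st person -ra → shakwaashikhra.
Apply vowel harmony: shakwaashikhra → shakwaashukhra.
Apply vowel deletion: shakwaashukhra → shakwashukhra.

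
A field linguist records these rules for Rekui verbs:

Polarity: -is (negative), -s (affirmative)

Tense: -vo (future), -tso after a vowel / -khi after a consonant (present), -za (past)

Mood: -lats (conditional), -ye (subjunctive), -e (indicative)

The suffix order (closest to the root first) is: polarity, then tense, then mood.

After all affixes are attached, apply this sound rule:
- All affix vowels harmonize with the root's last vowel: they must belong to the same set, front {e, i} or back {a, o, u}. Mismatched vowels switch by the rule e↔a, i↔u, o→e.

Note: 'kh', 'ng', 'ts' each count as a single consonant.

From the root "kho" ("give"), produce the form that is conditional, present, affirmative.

khoskhulats

Attach polarity affirmative -s → khos.
Attach tense present -khi (after consonant 's') → khoskhi.
Attach mood conditional -lats → khoskhilats.
Apply vowel harmony: khoskhilats → khoskhulats.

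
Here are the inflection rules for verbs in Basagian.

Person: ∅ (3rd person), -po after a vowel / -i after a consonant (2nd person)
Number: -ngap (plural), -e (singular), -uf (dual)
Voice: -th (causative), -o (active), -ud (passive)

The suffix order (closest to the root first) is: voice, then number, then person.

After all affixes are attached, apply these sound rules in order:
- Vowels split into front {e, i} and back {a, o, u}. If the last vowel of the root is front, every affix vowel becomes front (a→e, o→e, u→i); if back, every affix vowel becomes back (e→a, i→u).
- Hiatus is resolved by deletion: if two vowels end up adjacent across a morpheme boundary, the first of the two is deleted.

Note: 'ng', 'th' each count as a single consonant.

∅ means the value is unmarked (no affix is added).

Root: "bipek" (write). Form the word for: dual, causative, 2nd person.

bipekthifi

Attach voice causative -th → bipekth.
Attach number dual -uf → bipekthuf.
Attach person 2nd person -i (after consonant 'f') → bipekthufi.
Apply vowel harmony: bipekthufi → bipekthifi.
Vowel deletion: no change.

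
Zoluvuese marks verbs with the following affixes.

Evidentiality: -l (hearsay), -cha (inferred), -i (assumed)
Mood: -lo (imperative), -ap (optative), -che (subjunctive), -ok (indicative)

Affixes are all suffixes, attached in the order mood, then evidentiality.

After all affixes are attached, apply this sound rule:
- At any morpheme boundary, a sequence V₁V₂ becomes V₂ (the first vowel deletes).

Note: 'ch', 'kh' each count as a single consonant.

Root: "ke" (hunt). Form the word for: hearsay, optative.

kapl

Attach mood optative -ap → keap.
Attach evidentiality hearsay -l → keapl.
Apply vowel deletion: keapl → kapl.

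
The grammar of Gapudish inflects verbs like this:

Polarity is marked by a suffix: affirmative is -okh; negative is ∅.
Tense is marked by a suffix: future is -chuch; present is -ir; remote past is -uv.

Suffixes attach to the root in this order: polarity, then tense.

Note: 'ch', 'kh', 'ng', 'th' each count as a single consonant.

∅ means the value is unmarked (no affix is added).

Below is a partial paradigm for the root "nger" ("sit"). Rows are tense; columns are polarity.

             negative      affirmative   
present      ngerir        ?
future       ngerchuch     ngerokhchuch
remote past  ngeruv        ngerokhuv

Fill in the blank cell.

Attach polarity affirmative -okh → ngerokh.
Attach tense present -ir → ngerokhir.

ngerokhir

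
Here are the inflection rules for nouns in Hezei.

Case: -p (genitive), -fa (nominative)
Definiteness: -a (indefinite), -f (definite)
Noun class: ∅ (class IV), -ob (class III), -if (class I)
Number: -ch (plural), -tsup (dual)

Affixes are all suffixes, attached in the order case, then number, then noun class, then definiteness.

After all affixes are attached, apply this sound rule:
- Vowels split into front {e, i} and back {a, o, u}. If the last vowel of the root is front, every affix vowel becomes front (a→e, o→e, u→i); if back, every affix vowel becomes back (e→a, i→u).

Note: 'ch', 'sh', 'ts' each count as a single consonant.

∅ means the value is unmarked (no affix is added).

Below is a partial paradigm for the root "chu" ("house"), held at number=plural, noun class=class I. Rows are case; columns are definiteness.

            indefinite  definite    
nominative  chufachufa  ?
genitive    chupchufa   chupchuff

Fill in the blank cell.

chufachuff

Attach case nominative -fa → chufa.
Attach number plural -ch → chufach.
Attach noun class class I -if → chufachif.
Attach definiteness definite -f → chufachiff.
Apply vowel harmony: chufachiff → chufachuff.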